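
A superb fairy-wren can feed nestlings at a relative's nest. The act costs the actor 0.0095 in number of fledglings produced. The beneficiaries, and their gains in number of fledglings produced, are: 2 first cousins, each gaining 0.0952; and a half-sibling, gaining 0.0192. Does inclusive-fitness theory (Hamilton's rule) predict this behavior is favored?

Yes

Hamilton's rule: the trait is favored when the sum of r·B over every recipient exceeds the actor's cost C.
r to a first cousin = 0.125 (first cousins share one grandparent pair — two paths of length 4: r = 2·(1/2)^4 = 1/8).
r to a half-sibling = 0.25 (half-sibs share one parent — one path of length 2: r = (1/2)^2 = 1/4).
Summing one r·B term per recipient: 2·0.125·0.0952 + 1·0.25·0.0192 = 0.0286.
0.0286 > 0.0095: the indirect benefit exceeds the cost.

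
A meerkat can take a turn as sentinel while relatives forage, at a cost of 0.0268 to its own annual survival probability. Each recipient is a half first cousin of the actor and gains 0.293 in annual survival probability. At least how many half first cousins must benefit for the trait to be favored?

2

r to a half first cousin = 1/16 (half first cousins share one grandparent — one path of length 4: r = (1/2)^4 = 1/16).
Hamilton's rule: n·r·B > C  ⇒  n > C/(r·B) = 0.0268/(0.0625·0.293) = 1.463.
The smallest integer exceeding 1.463 is 2.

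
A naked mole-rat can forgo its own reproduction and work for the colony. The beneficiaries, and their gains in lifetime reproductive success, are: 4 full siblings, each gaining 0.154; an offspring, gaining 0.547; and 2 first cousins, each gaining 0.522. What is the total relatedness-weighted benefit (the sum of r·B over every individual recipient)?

0.712

r to a full sibling = 1/2 (full sibs share both parents — two paths of length 2: r = 2·(1/2)^2 = 1/2).
r to an offspring = 1/2 (one parent–offspring link: r = (1/2)^1 = 1/2).
r to a first cousin = 0.125 (first cousins share one grandparent pair — two paths of length 4: r = 2·(1/2)^4 = 1/8).
Summing one r·B term per recipient: 4·0.5·0.154 + 1·0.5·0.547 + 2·0.125·0.522 = 0.712.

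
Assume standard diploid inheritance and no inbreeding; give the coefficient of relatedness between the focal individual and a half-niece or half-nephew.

Each parent–offspring link contributes a factor of 1/2, and independent paths through distinct common ancestors add.
Half-aunt/uncle↔niece/nephew: one path of length 3: r = (1/2)^3 = 1/8.

0.125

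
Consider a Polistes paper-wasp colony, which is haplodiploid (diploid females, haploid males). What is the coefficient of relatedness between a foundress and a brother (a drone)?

0.25

Her haploid brother carries none of their father's genes and a random half of their mother's genome; that half matches the maternal half of her own genome with probability 1/2: r = 1/2 · 1/2 = 1/4.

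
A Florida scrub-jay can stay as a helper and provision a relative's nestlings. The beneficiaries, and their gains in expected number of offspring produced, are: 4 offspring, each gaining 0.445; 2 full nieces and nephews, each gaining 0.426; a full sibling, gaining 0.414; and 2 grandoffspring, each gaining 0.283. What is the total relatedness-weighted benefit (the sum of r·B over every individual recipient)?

r to an offspring = 0.5 (one parent–offspring link: r = (1/2)^1 = 1/2).
r to a full niece or nephew = 0.25 (full aunt/uncle↔niece/nephew: two paths of length 3 through the shared grandparent pair: r = 2·(1/2)^3 = 1/4).
r to a full sibling = 1/2 (full sibs share both parents — two paths of length 2: r = 2·(1/2)^2 = 1/2).
r to a grandoffspring = 0.25 (two parent–offspring links: r = (1/2)^2 = 1/4).
Summing one r·B term per recipient: 4·0.5·0.445 + 2·0.25·0.426 + 1·0.5·0.414 + 2·0.25·0.283 = 1.4515.

1.4515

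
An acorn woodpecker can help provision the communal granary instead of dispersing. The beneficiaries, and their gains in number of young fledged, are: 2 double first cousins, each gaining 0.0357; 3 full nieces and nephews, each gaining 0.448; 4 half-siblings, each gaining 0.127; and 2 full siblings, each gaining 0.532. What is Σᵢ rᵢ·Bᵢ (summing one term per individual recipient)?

r to a double first cousin = 0.25 (double first cousins share both grandparent pairs — four paths of length 4: r = 4·(1/2)^4 = 1/4).
r to a full niece or nephew = 0.25 (full aunt/uncle↔niece/nephew: two paths of length 3 through the shared grandparent pair: r = 2·(1/2)^3 = 1/4).
r to a half-sibling = 1/4 (half-sibs share one parent — one path of length 2: r = (1/2)^2 = 1/4).
r to a full sibling = 0.5 (full sibs share both parents — two paths of length 2: r = 2·(1/2)^2 = 1/2).
Summing one r·B term per recipient: 2·0.25·0.0357 + 3·0.25·0.448 + 4·0.25·0.127 + 2·0.5·0.532 = 1.01285.

1.01285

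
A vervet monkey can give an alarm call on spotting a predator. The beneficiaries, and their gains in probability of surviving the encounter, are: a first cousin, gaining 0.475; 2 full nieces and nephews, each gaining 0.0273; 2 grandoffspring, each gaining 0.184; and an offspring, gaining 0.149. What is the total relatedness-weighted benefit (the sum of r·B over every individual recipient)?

r to a first cousin = 0.125 (first cousins share one grandparent pair — two paths of length 4: r = 2·(1/2)^4 = 1/8).
r to a full niece or nephew = 1/4 (full aunt/uncle↔niece/nephew: two paths of length 3 through the shared grandparent pair: r = 2·(1/2)^3 = 1/4).
r to a grandoffspring = 0.25 (two parent–offspring links: r = (1/2)^2 = 1/4).
r to an offspring = 0.5 (one parent–offspring link: r = (1/2)^1 = 1/2).
Summing one r·B term per recipient: 1·0.125·0.475 + 2·0.25·0.0273 + 2·0.25·0.184 + 1·0.5·0.149 = 0.239525.

0.239525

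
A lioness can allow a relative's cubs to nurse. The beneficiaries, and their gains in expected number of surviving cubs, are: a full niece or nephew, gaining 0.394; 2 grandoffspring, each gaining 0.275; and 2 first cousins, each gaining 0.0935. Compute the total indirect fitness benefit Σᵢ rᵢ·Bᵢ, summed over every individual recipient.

r to a full niece or nephew = 1/4 (full aunt/uncle↔niece/nephew: two paths of length 3 through the shared grandparent pair: r = 2·(1/2)^3 = 1/4).
r to a grandoffspring = 1/4 (two parent–offspring links: r = (1/2)^2 = 1/4).
r to a first cousin = 1/8 (first cousins share one grandparent pair — two paths of length 4: r = 2·(1/2)^4 = 1/8).
Summing one r·B term per recipient: 1·0.25·0.394 + 2·0.25·0.275 + 2·0.125·0.0935 = 0.259375.

0.259375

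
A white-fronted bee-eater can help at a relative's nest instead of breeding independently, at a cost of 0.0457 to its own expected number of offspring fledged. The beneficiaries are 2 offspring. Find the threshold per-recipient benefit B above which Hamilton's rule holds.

r to an offspring = 0.5 (one parent–offspring link: r = (1/2)^1 = 1/2).
Hamilton's rule with n recipients of equal r: n·r·B > C, so B > C/(n·r) = 0.0457/(2·0.5) = 0.0457.

0.0457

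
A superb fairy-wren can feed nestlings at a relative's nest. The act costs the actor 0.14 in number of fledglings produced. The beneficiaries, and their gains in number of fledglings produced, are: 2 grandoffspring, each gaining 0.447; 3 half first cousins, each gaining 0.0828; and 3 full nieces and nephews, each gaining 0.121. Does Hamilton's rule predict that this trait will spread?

Yes

Hamilton's rule: the trait is favored when the sum of r·B over every recipient exceeds the actor's cost C.
r to a grandoffspring = 1/4 (two parent–offspring links: r = (1/2)^2 = 1/4).
r to a half first cousin = 0.0625 (half first cousins share one grandparent — one path of length 4: r = (1/2)^4 = 1/16).
r to a full niece or nephew = 0.25 (full aunt/uncle↔niece/nephew: two paths of length 3 through the shared grandparent pair: r = 2·(1/2)^3 = 1/4).
Summing one r·B term per recipient: 2·0.25·0.447 + 3·0.0625·0.0828 + 3·0.25·0.121 = 0.329775.
0.329775 > 0.14: the indirect benefit exceeds the cost.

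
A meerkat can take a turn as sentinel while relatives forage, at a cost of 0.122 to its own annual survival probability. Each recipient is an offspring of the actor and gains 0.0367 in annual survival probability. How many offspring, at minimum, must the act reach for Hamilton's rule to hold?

7

r to an offspring = 1/2 (one parent–offspring link: r = (1/2)^1 = 1/2).
Hamilton's rule: n·r·B > C  ⇒  n > C/(r·B) = 0.122/(0.5·0.0367) = 6.649.
The smallest integer exceeding 6.649 is 7.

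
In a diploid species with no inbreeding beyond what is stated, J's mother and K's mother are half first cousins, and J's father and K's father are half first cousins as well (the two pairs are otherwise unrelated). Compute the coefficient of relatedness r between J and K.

Independent pedigree routes through distinct common ancestors add.
J and K are related in two ways: half second cousins through their mothers (r = 1/64) and half second cousins through their fathers (r = 1/64).
r = 1/64 + 1/64 = 0.03125.

0.03125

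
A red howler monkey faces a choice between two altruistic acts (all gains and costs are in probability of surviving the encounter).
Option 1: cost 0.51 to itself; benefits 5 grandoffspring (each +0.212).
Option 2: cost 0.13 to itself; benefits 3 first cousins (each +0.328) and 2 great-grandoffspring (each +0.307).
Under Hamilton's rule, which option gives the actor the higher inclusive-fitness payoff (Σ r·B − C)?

Option 1: r to a grandoffspring = 0.25.
Option 1: Σ r·B − C = (5·0.25·0.212) − 0.51 = -0.245.
Option 2: r to a first cousin = 0.125.
Option 2: r to a great-grandoffspring = 0.125.
Option 2: Σ r·B − C = (3·0.125·0.328 + 2·0.125·0.307) − 0.13 = 0.06975.
Option 2 has the higher net inclusive-fitness payoff.

Option 2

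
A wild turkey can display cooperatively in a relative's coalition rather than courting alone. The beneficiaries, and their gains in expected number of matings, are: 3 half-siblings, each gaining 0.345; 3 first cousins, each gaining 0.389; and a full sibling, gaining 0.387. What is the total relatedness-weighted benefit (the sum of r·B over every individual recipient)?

r to a half-sibling = 1/4 (half-sibs share one parent — one path of length 2: r = (1/2)^2 = 1/4).
r to a first cousin = 0.125 (first cousins share one grandparent pair — two paths of length 4: r = 2·(1/2)^4 = 1/8).
r to a full sibling = 1/2 (full sibs share both parents — two paths of length 2: r = 2·(1/2)^2 = 1/2).
Summing one r·B term per recipient: 3·0.25·0.345 + 3·0.125·0.389 + 1·0.5·0.387 = 0.598125.

0.598125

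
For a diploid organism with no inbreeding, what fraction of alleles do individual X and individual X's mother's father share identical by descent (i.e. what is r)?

Each parent–offspring link contributes a factor of 1/2, and independent paths through distinct common ancestors add.
Two parent–offspring links: r = (1/2)^2 = 1/4.

0.25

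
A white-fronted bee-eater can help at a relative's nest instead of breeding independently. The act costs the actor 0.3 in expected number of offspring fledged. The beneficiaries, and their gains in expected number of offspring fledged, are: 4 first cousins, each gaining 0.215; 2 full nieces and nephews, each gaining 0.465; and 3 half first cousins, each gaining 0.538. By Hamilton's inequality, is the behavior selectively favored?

Yes

Hamilton's rule: the trait is favored when the sum of r·B over every recipient exceeds the actor's cost C.
r to a first cousin = 0.125 (first cousins share one grandparent pair — two paths of length 4: r = 2·(1/2)^4 = 1/8).
r to a full niece or nephew = 1/4 (full aunt/uncle↔niece/nephew: two paths of length 3 through the shared grandparent pair: r = 2·(1/2)^3 = 1/4).
r to a half first cousin = 0.0625 (half first cousins share one grandparent — one path of length 4: r = (1/2)^4 = 1/16).
Summing one r·B term per recipient: 4·0.125·0.215 + 2·0.25·0.465 + 3·0.0625·0.538 = 0.440875.
0.440875 > 0.3: the indirect benefit exceeds the cost.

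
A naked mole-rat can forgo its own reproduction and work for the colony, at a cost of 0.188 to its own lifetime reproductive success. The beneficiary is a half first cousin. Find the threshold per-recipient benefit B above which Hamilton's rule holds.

r to a half first cousin = 0.0625 (half first cousins share one grandparent — one path of length 4: r = (1/2)^4 = 1/16).
Hamilton's rule with n recipients of equal r: n·r·B > C, so B > C/(n·r) = 0.188/(1·0.0625) = 3.008.

3.008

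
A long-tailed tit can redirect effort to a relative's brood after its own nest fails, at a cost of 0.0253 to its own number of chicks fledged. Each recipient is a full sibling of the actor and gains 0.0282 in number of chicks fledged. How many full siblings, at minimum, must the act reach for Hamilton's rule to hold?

r to a full sibling = 0.5 (full sibs share both parents — two paths of length 2: r = 2·(1/2)^2 = 1/2).
Hamilton's rule: n·r·B > C  ⇒  n > C/(r·B) = 0.0253/(0.5·0.0282) = 1.794.
The smallest integer exceeding 1.794 is 2.

2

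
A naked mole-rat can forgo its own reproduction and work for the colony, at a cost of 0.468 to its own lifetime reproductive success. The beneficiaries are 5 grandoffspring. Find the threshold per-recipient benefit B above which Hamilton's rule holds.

0.3744

r to a grandoffspring = 1/4 (two parent–offspring links: r = (1/2)^2 = 1/4).
Hamilton's rule with n recipients of equal r: n·r·B > C, so B > C/(n·r) = 0.468/(5·0.25) = 0.3744.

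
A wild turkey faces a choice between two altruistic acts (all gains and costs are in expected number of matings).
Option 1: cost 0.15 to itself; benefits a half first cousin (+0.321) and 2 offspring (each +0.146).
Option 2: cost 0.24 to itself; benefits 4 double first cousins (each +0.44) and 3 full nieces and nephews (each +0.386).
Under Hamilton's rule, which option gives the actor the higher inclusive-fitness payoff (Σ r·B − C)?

Option 2

Option 1: r to a half first cousin = 0.0625.
Option 1: r to an offspring = 0.5.
Option 1: Σ r·B − C = (1·0.0625·0.321 + 2·0.5·0.146) − 0.15 = 0.0160625.
Option 2: r to a double first cousin = 0.25.
Option 2: r to a full niece or nephew = 0.25.
Option 2: Σ r·B − C = (4·0.25·0.44 + 3·0.25·0.386) − 0.24 = 0.4895.
Option 2 has the higher net inclusive-fitness payoff.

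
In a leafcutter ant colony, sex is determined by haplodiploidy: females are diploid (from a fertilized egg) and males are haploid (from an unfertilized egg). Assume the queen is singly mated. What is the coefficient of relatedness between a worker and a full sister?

Haplodiploid full sisters inherit their father's entire haploid genome identically (contributing 1/2) and on average half of their mother's contribution (1/2 · 1/2 = 1/4); r = 1/2 + 1/4 = 3/4.

0.75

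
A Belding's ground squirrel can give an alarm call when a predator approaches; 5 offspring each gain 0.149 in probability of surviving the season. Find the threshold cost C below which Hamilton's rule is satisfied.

r to an offspring = 0.5 (one parent–offspring link: r = (1/2)^1 = 1/2).
Hamilton's rule: n·r·B > C, so the trait is favored while C < n·r·B = 5·0.5·0.149 = 0.3725.

0.3725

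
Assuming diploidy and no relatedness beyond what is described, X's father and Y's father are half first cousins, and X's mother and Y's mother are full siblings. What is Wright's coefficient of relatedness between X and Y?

Independent pedigree routes through distinct common ancestors add.
X and Y are related in two ways: half second cousins through their fathers (r = 1/64) and first cousins through their mothers (r = 1/8).
r = 1/64 + 1/8 = 0.140625.

0.140625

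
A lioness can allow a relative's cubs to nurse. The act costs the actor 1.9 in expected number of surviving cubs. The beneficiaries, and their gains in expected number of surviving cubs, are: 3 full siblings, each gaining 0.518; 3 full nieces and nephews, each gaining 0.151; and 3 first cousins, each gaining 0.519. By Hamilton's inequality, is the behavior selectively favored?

Hamilton's rule: the trait is favored when the sum of r·B over every recipient exceeds the actor's cost C.
r to a full sibling = 0.5 (full sibs share both parents — two paths of length 2: r = 2·(1/2)^2 = 1/2).
r to a full niece or nephew = 1/4 (full aunt/uncle↔niece/nephew: two paths of length 3 through the shared grandparent pair: r = 2·(1/2)^3 = 1/4).
r to a first cousin = 1/8 (first cousins share one grandparent pair — two paths of length 4: r = 2·(1/2)^4 = 1/8).
Summing one r·B term per recipient: 3·0.5·0.518 + 3·0.25·0.151 + 3·0.125·0.519 = 1.084875.
1.084875 < 1.9: the indirect benefit is less than the cost.

No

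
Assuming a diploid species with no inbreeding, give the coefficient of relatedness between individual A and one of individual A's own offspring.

Each parent–offspring link contributes a factor of 1/2, and independent paths through distinct common ancestors add.
One parent–offspring link: r = (1/2)^1 = 1/2.

0.5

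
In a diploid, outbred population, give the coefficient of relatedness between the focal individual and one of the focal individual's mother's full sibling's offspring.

Each parent–offspring link contributes a factor of 1/2, and independent paths through distinct common ancestors add.
First cousins share one grandparent pair — two paths of length 4: r = 2·(1/2)^4 = 1/8.

0.125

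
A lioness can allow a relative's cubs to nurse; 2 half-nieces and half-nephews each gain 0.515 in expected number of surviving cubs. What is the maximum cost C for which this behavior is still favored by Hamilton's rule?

r to a half-niece or half-nephew = 1/8 (half-aunt/uncle↔niece/nephew: one path of length 3: r = (1/2)^3 = 1/8).
Hamilton's rule: n·r·B > C, so the trait is favored while C < n·r·B = 2·0.125·0.515 = 0.12875.

0.12875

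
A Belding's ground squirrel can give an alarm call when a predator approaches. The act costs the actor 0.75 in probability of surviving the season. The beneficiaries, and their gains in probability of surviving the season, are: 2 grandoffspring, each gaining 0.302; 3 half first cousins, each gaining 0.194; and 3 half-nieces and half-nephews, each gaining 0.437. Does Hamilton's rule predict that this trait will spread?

No

Hamilton's rule: the trait is favored when the sum of r·B over every recipient exceeds the actor's cost C.
r to a grandoffspring = 0.25 (two parent–offspring links: r = (1/2)^2 = 1/4).
r to a half first cousin = 0.0625 (half first cousins share one grandparent — one path of length 4: r = (1/2)^4 = 1/16).
r to a half-niece or half-nephew = 0.125 (half-aunt/uncle↔niece/nephew: one path of length 3: r = (1/2)^3 = 1/8).
Summing one r·B term per recipient: 2·0.25·0.302 + 3·0.0625·0.194 + 3·0.125·0.437 = 0.35125.
0.35125 < 0.75: the indirect benefit is less than the cost.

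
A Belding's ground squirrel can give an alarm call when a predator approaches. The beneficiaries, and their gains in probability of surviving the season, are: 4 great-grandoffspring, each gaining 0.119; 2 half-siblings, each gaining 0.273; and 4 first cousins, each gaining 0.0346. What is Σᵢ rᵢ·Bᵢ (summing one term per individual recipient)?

r to a great-grandoffspring = 0.125 (three parent–offspring links: r = (1/2)^3 = 1/8).
r to a half-sibling = 0.25 (half-sibs share one parent — one path of length 2: r = (1/2)^2 = 1/4).
r to a first cousin = 0.125 (first cousins share one grandparent pair — two paths of length 4: r = 2·(1/2)^4 = 1/8).
Summing one r·B term per recipient: 4·0.125·0.119 + 2·0.25·0.273 + 4·0.125·0.0346 = 0.2133.

0.2133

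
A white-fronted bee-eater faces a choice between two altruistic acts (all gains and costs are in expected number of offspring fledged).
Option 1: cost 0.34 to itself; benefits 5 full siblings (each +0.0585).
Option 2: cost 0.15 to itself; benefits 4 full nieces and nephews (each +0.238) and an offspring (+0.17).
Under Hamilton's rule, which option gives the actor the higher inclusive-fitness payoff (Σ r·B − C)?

Option 2

Option 1: r to a full sibling = 0.5.
Option 1: Σ r·B − C = (5·0.5·0.0585) − 0.34 = -0.19375.
Option 2: r to a full niece or nephew = 0.25.
Option 2: r to an offspring = 0.5.
Option 2: Σ r·B − C = (4·0.25·0.238 + 1·0.5·0.17) − 0.15 = 0.173.
Option 2 has the higher net inclusive-fitness payoff.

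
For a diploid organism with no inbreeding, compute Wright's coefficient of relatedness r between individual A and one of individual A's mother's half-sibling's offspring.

0.0625

Each parent–offspring link contributes a factor of 1/2, and independent paths through distinct common ancestors add.
Half first cousins share one grandparent — one path of length 4: r = (1/2)^4 = 1/16.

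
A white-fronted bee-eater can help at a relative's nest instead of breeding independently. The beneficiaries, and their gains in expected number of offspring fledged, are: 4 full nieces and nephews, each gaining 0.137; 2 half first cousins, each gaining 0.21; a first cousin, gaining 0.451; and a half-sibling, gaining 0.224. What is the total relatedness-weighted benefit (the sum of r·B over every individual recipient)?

r to a full niece or nephew = 1/4 (full aunt/uncle↔niece/nephew: two paths of length 3 through the shared grandparent pair: r = 2·(1/2)^3 = 1/4).
r to a half first cousin = 1/16 (half first cousins share one grandparent — one path of length 4: r = (1/2)^4 = 1/16).
r to a first cousin = 1/8 (first cousins share one grandparent pair — two paths of length 4: r = 2·(1/2)^4 = 1/8).
r to a half-sibling = 1/4 (half-sibs share one parent — one path of length 2: r = (1/2)^2 = 1/4).
Summing one r·B term per recipient: 4·0.25·0.137 + 2·0.0625·0.21 + 1·0.125·0.451 + 1·0.25·0.224 = 0.275625.

0.275625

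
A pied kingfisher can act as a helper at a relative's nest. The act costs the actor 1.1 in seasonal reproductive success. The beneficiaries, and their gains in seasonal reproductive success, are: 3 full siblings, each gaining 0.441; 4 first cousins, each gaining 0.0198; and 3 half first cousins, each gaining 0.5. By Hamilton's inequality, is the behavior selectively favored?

No

Hamilton's rule: the trait is favored when the sum of r·B over every recipient exceeds the actor's cost C.
r to a full sibling = 0.5 (full sibs share both parents — two paths of length 2: r = 2·(1/2)^2 = 1/2).
r to a first cousin = 0.125 (first cousins share one grandparent pair — two paths of length 4: r = 2·(1/2)^4 = 1/8).
r to a half first cousin = 1/16 (half first cousins share one grandparent — one path of length 4: r = (1/2)^4 = 1/16).
Summing one r·B term per recipient: 3·0.5·0.441 + 4·0.125·0.0198 + 3·0.0625·0.5 = 0.76515.
0.76515 < 1.1: the indirect benefit is less than the cost.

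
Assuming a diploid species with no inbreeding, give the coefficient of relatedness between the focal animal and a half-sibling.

Each parent–offspring link contributes a factor of 1/2, and independent paths through distinct common ancestors add.
Half-sibs share one parent — one path of length 2: r = (1/2)^2 = 1/4.

0.25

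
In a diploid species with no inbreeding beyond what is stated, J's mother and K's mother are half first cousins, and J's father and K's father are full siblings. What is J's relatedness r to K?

0.140625

Wright's path rule: contributions from independent ancestry routes add.
J and K are related in two ways: half second cousins through their mothers (r = 1/64) and first cousins through their fathers (r = 1/8).
r = 1/64 + 1/8 = 9/64 = 0.140625.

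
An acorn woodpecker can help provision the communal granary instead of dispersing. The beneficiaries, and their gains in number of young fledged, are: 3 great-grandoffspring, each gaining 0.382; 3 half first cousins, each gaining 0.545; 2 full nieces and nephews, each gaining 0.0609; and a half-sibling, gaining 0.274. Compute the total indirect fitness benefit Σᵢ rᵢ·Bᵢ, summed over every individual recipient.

0.3443875

r to a great-grandoffspring = 1/8 (three parent–offspring links: r = (1/2)^3 = 1/8).
r to a half first cousin = 0.0625 (half first cousins share one grandparent — one path of length 4: r = (1/2)^4 = 1/16).
r to a full niece or nephew = 1/4 (full aunt/uncle↔niece/nephew: two paths of length 3 through the shared grandparent pair: r = 2·(1/2)^3 = 1/4).
r to a half-sibling = 0.25 (half-sibs share one parent — one path of length 2: r = (1/2)^2 = 1/4).
Summing one r·B term per recipient: 3·0.125·0.382 + 3·0.0625·0.545 + 2·0.25·0.0609 + 1·0.25·0.274 = 0.3443875.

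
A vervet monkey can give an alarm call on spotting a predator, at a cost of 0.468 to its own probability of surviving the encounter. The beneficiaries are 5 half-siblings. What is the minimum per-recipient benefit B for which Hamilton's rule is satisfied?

0.3744

r to a half-sibling = 0.25 (half-sibs share one parent — one path of length 2: r = (1/2)^2 = 1/4).
Hamilton's rule with n recipients of equal r: n·r·B > C, so B > C/(n·r) = 0.468/(5·0.25) = 0.3744.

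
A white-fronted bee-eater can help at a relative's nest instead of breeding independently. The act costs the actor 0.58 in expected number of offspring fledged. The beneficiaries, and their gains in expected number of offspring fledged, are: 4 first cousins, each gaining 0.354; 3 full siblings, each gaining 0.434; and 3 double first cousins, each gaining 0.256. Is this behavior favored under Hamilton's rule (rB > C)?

Hamilton's rule: the trait is favored when the sum of r·B over every recipient exceeds the actor's cost C.
r to a first cousin = 0.125 (first cousins share one grandparent pair — two paths of length 4: r = 2·(1/2)^4 = 1/8).
r to a full sibling = 1/2 (full sibs share both parents — two paths of length 2: r = 2·(1/2)^2 = 1/2).
r to a double first cousin = 0.25 (double first cousins share both grandparent pairs — four paths of length 4: r = 4·(1/2)^4 = 1/4).
Summing one r·B term per recipient: 4·0.125·0.354 + 3·0.5·0.434 + 3·0.25·0.256 = 1.02.
1.02 > 0.58: the indirect benefit exceeds the cost.

Yes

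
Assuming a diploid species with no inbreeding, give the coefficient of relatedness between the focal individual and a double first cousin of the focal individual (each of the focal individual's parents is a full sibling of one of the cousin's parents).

0.25

Each parent–offspring link contributes a factor of 1/2, and independent paths through distinct common ancestors add.
Double first cousins share both grandparent pairs — four paths of length 4: r = 4·(1/2)^4 = 1/4.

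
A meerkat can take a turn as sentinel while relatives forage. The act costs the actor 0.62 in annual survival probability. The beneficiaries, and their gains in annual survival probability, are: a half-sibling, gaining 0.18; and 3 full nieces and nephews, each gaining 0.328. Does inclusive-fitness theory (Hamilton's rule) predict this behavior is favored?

Hamilton's rule: the trait is favored when the sum of r·B over every recipient exceeds the actor's cost C.
r to a half-sibling = 0.25 (half-sibs share one parent — one path of length 2: r = (1/2)^2 = 1/4).
r to a full niece or nephew = 1/4 (full aunt/uncle↔niece/nephew: two paths of length 3 through the shared grandparent pair: r = 2·(1/2)^3 = 1/4).
Summing one r·B term per recipient: 1·0.25·0.18 + 3·0.25·0.328 = 0.291.
0.291 < 0.62: the indirect benefit is less than the cost.

No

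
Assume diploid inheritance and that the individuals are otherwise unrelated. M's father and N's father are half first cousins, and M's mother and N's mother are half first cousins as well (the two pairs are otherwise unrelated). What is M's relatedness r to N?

0.03125

With two independent routes of shared ancestry, r is the sum of the two contributions.
M and N are related in two ways: half second cousins through their fathers (r = 1/64) and half second cousins through their mothers (r = 1/64).
r = 1/64 + 1/64 = 0.03125.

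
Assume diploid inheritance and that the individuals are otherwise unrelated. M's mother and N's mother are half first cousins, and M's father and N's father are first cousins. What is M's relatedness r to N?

Independent pedigree routes through distinct common ancestors add.
M and N are related in two ways: half second cousins through their mothers (r = 1/64) and second cousins through their fathers (r = 1/32).
r = 1/64 + 1/32 = 0.046875.

0.046875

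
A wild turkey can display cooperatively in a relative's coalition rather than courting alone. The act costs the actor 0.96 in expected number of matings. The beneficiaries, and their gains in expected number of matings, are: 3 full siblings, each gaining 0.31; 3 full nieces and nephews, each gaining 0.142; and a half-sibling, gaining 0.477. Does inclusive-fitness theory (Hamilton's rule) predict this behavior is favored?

No

Hamilton's rule: the trait is favored when the sum of r·B over every recipient exceeds the actor's cost C.
r to a full sibling = 0.5 (full sibs share both parents — two paths of length 2: r = 2·(1/2)^2 = 1/2).
r to a full niece or nephew = 0.25 (full aunt/uncle↔niece/nephew: two paths of length 3 through the shared grandparent pair: r = 2·(1/2)^3 = 1/4).
r to a half-sibling = 0.25 (half-sibs share one parent — one path of length 2: r = (1/2)^2 = 1/4).
Summing one r·B term per recipient: 3·0.5·0.31 + 3·0.25·0.142 + 1·0.25·0.477 = 0.69075.
0.69075 < 0.96: the indirect benefit is less than the cost.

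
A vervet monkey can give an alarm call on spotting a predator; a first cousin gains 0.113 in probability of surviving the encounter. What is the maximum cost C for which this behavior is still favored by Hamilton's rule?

0.014125

r to a first cousin = 1/8 (first cousins share one grandparent pair — two paths of length 4: r = 2·(1/2)^4 = 1/8).
Hamilton's rule: n·r·B > C, so the trait is favored while C < n·r·B = 1·0.125·0.113 = 0.014125.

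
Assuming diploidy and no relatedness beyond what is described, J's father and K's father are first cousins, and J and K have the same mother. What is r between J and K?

0.28125

Relatedness sums over independent paths through distinct common ancestors.
J and K are related in two ways: second cousins through their fathers (r = 1/32) and half-sibs through their shared mother (r = 1/4).
r = 1/32 + 1/4 = 0.28125.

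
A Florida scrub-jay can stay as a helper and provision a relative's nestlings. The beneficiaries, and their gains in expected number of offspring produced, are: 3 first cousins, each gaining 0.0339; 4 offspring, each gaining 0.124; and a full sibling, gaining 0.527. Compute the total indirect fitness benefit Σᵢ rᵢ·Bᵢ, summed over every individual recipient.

r to a first cousin = 1/8 (first cousins share one grandparent pair — two paths of length 4: r = 2·(1/2)^4 = 1/8).
r to an offspring = 1/2 (one parent–offspring link: r = (1/2)^1 = 1/2).
r to a full sibling = 1/2 (full sibs share both parents — two paths of length 2: r = 2·(1/2)^2 = 1/2).
Summing one r·B term per recipient: 3·0.125·0.0339 + 4·0.5·0.124 + 1·0.5·0.527 = 0.5242125.

0.5242125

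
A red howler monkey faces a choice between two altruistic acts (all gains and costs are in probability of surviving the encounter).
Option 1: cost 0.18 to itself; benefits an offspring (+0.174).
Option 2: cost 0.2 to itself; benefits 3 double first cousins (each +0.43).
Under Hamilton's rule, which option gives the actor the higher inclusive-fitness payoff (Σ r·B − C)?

Option 2

Option 1: r to an offspring = 0.5.
Option 1: Σ r·B − C = (1·0.5·0.174) − 0.18 = -0.093.
Option 2: r to a double first cousin = 0.25.
Option 2: Σ r·B − C = (3·0.25·0.43) − 0.2 = 0.1225.
Option 2 has the higher net inclusive-fitness payoff.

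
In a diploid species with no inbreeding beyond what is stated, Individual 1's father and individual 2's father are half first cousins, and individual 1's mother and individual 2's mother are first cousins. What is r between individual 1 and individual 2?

0.046875

Wright's path rule: contributions from independent ancestry routes add.
Individual 1 and individual 2 are related in two ways: half second cousins through their fathers (r = 1/64) and second cousins through their mothers (r = 1/32).
r = 1/64 + 1/32 = 0.046875.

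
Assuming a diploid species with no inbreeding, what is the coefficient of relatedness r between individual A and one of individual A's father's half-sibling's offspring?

Each parent–offspring link contributes a factor of 1/2, and independent paths through distinct common ancestors add.
Half first cousins share one grandparent — one path of length 4: r = (1/2)^4 = 1/16.

0.0625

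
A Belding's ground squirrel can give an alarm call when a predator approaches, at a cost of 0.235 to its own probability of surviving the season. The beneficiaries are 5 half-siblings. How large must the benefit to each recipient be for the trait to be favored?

r to a half-sibling = 0.25 (half-sibs share one parent — one path of length 2: r = (1/2)^2 = 1/4).
Hamilton's rule with n recipients of equal r: n·r·B > C, so B > C/(n·r) = 0.235/(5·0.25) = 0.188.

0.188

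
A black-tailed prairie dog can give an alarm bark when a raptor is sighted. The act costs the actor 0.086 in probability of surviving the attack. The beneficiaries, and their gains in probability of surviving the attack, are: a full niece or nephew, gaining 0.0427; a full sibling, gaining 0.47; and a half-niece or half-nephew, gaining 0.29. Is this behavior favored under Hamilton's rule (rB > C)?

Yes

Hamilton's rule: the trait is favored when the sum of r·B over every recipient exceeds the actor's cost C.
r to a full niece or nephew = 1/4 (full aunt/uncle↔niece/nephew: two paths of length 3 through the shared grandparent pair: r = 2·(1/2)^3 = 1/4).
r to a full sibling = 0.5 (full sibs share both parents — two paths of length 2: r = 2·(1/2)^2 = 1/2).
r to a half-niece or half-nephew = 1/8 (half-aunt/uncle↔niece/nephew: one path of length 3: r = (1/2)^3 = 1/8).
Summing one r·B term per recipient: 1·0.25·0.0427 + 1·0.5·0.47 + 1·0.125·0.29 = 0.281925.
0.281925 > 0.086: the indirect benefit exceeds the cost.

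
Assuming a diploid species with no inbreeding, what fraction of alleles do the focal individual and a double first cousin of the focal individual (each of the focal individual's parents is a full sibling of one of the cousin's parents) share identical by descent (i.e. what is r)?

Each parent–offspring link contributes a factor of 1/2, and independent paths through distinct common ancestors add.
Double first cousins share both grandparent pairs — four paths of length 4: r = 4·(1/2)^4 = 1/4.

0.25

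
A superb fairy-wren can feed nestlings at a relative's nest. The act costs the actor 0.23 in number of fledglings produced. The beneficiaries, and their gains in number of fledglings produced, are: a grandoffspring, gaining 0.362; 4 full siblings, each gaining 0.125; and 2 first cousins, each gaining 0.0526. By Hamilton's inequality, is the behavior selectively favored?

Hamilton's rule: the trait is favored when the sum of r·B over every recipient exceeds the actor's cost C.
r to a grandoffspring = 1/4 (two parent–offspring links: r = (1/2)^2 = 1/4).
r to a full sibling = 1/2 (full sibs share both parents — two paths of length 2: r = 2·(1/2)^2 = 1/2).
r to a first cousin = 1/8 (first cousins share one grandparent pair — two paths of length 4: r = 2·(1/2)^4 = 1/8).
Summing one r·B term per recipient: 1·0.25·0.362 + 4·0.5·0.125 + 2·0.125·0.0526 = 0.35365.
0.35365 > 0.23: the indirect benefit exceeds the cost.

Yes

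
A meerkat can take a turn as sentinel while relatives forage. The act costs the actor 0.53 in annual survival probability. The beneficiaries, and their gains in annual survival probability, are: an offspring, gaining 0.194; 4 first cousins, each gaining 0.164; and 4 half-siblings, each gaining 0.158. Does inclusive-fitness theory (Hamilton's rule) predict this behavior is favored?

No

Hamilton's rule: the trait is favored when the sum of r·B over every recipient exceeds the actor's cost C.
r to an offspring = 1/2 (one parent–offspring link: r = (1/2)^1 = 1/2).
r to a first cousin = 1/8 (first cousins share one grandparent pair — two paths of length 4: r = 2·(1/2)^4 = 1/8).
r to a half-sibling = 0.25 (half-sibs share one parent — one path of length 2: r = (1/2)^2 = 1/4).
Summing one r·B term per recipient: 1·0.5·0.194 + 4·0.125·0.164 + 4·0.25·0.158 = 0.337.
0.337 < 0.53: the indirect benefit is less than the cost.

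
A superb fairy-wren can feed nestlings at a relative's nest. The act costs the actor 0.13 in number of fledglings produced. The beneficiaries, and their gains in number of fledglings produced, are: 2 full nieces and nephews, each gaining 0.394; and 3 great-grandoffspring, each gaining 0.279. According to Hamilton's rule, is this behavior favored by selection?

Hamilton's rule: the trait is favored when the sum of r·B over every recipient exceeds the actor's cost C.
r to a full niece or nephew = 0.25 (full aunt/uncle↔niece/nephew: two paths of length 3 through the shared grandparent pair: r = 2·(1/2)^3 = 1/4).
r to a great-grandoffspring = 0.125 (three parent–offspring links: r = (1/2)^3 = 1/8).
Summing one r·B term per recipient: 2·0.25·0.394 + 3·0.125·0.279 = 0.301625.
0.301625 > 0.13: the indirect benefit exceeds the cost.

Yes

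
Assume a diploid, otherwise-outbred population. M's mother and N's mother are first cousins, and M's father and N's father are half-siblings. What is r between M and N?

Wright's path rule: contributions from independent ancestry routes add.
M and N are related in two ways: second cousins through their mothers (r = 1/32) and half first cousins through their fathers (r = 1/16).
r = 1/32 + 1/16 = 0.09375.

0.09375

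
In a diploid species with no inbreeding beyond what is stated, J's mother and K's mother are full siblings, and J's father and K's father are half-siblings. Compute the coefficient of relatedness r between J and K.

Independent pedigree routes through distinct common ancestors add.
J and K are related in two ways: first cousins through their mothers (r = 1/8) and half first cousins through their fathers (r = 1/16).
r = 1/8 + 1/16 = 0.1875.

0.1875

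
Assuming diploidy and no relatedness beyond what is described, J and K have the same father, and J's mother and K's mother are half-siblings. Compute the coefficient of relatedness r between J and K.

Independent pedigree routes through distinct common ancestors add.
J and K are related in two ways: half-sibs through their shared father (r = 1/4) and half first cousins through their mothers (r = 1/16).
r = 1/4 + 1/16 = 5/16 = 0.3125.

0.3125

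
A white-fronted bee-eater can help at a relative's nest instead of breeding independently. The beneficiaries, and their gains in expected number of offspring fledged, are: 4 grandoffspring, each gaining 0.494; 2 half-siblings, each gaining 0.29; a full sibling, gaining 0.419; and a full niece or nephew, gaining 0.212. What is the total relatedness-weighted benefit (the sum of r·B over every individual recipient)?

0.9015

r to a grandoffspring = 0.25 (two parent–offspring links: r = (1/2)^2 = 1/4).
r to a half-sibling = 0.25 (half-sibs share one parent — one path of length 2: r = (1/2)^2 = 1/4).
r to a full sibling = 1/2 (full sibs share both parents — two paths of length 2: r = 2·(1/2)^2 = 1/2).
r to a full niece or nephew = 0.25 (full aunt/uncle↔niece/nephew: two paths of length 3 through the shared grandparent pair: r = 2·(1/2)^3 = 1/4).
Summing one r·B term per recipient: 4·0.25·0.494 + 2·0.25·0.29 + 1·0.5·0.419 + 1·0.25·0.212 = 0.9015.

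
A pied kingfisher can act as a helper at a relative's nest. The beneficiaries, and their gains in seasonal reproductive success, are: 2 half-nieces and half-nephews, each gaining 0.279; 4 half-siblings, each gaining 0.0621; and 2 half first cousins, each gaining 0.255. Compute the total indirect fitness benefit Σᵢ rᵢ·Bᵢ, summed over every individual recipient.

0.163725

r to a half-niece or half-nephew = 1/8 (half-aunt/uncle↔niece/nephew: one path of length 3: r = (1/2)^3 = 1/8).
r to a half-sibling = 1/4 (half-sibs share one parent — one path of length 2: r = (1/2)^2 = 1/4).
r to a half first cousin = 0.0625 (half first cousins share one grandparent — one path of length 4: r = (1/2)^4 = 1/16).
Summing one r·B term per recipient: 2·0.125·0.279 + 4·0.25·0.0621 + 2·0.0625·0.255 = 0.163725.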